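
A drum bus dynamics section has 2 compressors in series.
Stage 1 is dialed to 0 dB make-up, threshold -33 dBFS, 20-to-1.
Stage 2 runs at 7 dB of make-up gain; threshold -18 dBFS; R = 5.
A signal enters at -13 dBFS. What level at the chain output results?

Stage 1: 20 dB above -33 dBFS, reduced 20:1 to 1 dB above → -32 dBFS.
Stage 2: -32 dBFS is at or below the -18 dBFS threshold — no compression; make-up brings it to -25 dBFS.

-25 dBFS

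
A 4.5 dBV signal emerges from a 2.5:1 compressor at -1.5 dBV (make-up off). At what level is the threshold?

Gain reduction = 4.5 − (-1.5) = 6 dB; output overshoot = GR / (R − 1) = 6 / 1.5 = 4 dB.
Threshold = output − output overshoot = -1.5 − 4 = -5.5 dBV.

-5.5 dBV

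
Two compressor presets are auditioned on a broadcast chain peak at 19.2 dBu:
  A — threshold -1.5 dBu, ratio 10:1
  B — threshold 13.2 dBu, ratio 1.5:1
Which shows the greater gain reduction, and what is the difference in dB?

A, by 16.63 dB

A: GR = 20.7 − 20.7/10 = 18.63 dB.
B: GR = 6 − 6/1.5 = 2 dB.
A reduces 16.63 dB more.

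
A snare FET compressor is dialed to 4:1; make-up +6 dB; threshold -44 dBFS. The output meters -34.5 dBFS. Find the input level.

-30 dBFS

Remove make-up: -34.5 − 6 = -40.5 dBFS.
The compressed level sits -40.5 − (-44) = 3.5 dB over threshold.
Undo the ratio: input overshoot = 3.5 × 4 = 14 dB, giving input = -30 dBFS.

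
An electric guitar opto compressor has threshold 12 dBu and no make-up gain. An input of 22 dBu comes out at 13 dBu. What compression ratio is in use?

Input overshoot = 22 − 12 = 10 dB; output overshoot = 13 − 12 = 1 dB.
Ratio = 10 / 1 = 10.

10:1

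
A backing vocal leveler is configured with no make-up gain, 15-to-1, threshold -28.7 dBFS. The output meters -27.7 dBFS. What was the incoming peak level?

-13.7 dBFS

Post-compression overshoot = -27.7 − (-28.7) = 1 dB.
Before 15:1 compression the overshoot was 1 × 15 = 15 dB, so input = -28.7 + 15 = -13.7 dBFS.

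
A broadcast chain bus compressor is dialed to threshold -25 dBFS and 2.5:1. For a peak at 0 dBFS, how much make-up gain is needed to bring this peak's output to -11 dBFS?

The peak compresses to -25 + 25/2.5 = -15 dBFS.
To reach -11 dBFS requires -11 − (-15) = 4 dB of make-up.

4 dB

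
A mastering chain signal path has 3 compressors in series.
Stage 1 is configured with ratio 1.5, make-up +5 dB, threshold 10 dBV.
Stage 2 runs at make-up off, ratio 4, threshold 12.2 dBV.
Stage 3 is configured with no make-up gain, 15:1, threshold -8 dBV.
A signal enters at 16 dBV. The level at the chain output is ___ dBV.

Stage 1: 16 dBV is 6 dB over 10 dBV; at 1.5:1 that becomes 4 dB over, giving 14 dBV; +5 dB make-up → 19 dBV.
Stage 2: 6.8 dB above 12.2 dBV, reduced 4:1 to 1.7 dB above → 13.9 dBV.
Stage 3: 21.9 dB above -8 dBV, reduced 15:1 to 1.46 dB above → -6.54 dBV.

-6.54 dBV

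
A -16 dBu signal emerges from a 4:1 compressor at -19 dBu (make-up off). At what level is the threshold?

-20 dBu

Input is 4 dB above T (since output overshoot × R = input overshoot: (-19 − T)·4 = -16 − T gives T = -20 dBu).
Check: -20 + (-16 − (-20))/4 = -20 + 1 = -19 dBu. ✓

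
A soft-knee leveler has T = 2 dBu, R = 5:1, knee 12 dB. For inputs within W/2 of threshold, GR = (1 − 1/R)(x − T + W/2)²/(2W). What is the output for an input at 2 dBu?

0.8 dBu

x − T + W/2 = 2 − 2 + 6 = 6.
GR = (1 − 1/5) × 6² / 24 = 0.8 × 36 / 24 = 1.2 dB.
Output = 2 − 1.2 = 0.8 dBu.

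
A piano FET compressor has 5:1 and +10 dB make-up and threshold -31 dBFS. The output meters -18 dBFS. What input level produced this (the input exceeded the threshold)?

-16 dBFS

Before make-up, the level was -18 − 10 = -28 dBFS.
That's 3 dB above the -31 dBFS threshold.
Before 5:1 compression the overshoot was 3 × 5 = 15 dB, so input = -31 + 15 = -16 dBFS.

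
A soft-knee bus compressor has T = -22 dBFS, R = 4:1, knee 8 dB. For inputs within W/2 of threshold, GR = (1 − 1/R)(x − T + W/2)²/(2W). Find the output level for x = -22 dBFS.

x − T + W/2 = -22 − (-22) + 4 = 4.
GR = (1 − 1/4) × 4² / 16 = 0.75 × 16 / 16 = 0.75 dB.
Output = -22 − 0.75 = -22.75 dBFS.

-22.75 dBFS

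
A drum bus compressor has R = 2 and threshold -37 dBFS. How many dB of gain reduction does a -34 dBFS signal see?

1.5 dB

Overshoot = -34 − (-37) = 3 dB.
A 2:1 ratio leaves 1.5 dB of that excess.
Gain reduction = 3 − 1.5 = 1.5 dB.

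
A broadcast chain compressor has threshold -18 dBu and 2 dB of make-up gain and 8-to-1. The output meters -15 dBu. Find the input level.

Before make-up, the level was -15 − 2 = -17 dBu.
The compressed level sits -17 − (-18) = 1 dB over threshold.
Before 8:1 compression the overshoot was 1 × 8 = 8 dB, so input = -18 + 8 = -10 dBu.

-10 dBu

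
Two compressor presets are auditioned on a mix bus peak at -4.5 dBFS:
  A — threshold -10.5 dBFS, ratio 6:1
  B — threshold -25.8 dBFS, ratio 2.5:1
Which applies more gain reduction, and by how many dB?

A: 6 dB over, compressed to 1 dB over, so 5 dB of GR.
B: 21.3 dB over, compressed to 8.52 dB over, so 12.78 dB of GR.
B reduces 7.78 dB more.

B, by 7.78 dB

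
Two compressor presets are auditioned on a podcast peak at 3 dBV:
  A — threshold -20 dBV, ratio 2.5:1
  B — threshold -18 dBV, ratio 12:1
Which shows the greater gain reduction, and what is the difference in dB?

A: 23 dB over, compressed to 9.2 dB over, so 13.8 dB of GR.
B: 21 dB over, compressed to 1.75 dB over, so 19.25 dB of GR.
B applies 5.45 dB more gain reduction.

B, by 5.45 dB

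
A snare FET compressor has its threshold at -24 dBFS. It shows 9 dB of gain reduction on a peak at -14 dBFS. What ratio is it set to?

10:1

Input overshoot = -14 − (-24) = 10 dB.
Output overshoot = 10 − 9 = 1 dB.
Ratio = input overshoot / output overshoot = 10 / 1 = 10.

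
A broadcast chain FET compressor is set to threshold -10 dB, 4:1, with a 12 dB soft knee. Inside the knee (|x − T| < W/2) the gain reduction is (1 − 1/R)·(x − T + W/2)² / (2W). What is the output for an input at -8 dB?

x − T + W/2 = -8 − (-10) + 6 = 8.
GR = (1 − 1/4) × 8² / 24 = 0.75 × 64 / 24 = 2 dB.
Output = -8 − 2 = -10 dB.

-10 dB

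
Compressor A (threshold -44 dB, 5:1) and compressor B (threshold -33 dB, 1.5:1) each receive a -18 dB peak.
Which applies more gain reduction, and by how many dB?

A: overshoot 26 dB → output overshoot 5.2 dB → GR 20.8 dB.
B: overshoot 15 dB → output overshoot 10 dB → GR 5 dB.
A reduces 15.8 dB more.

A, by 15.8 dB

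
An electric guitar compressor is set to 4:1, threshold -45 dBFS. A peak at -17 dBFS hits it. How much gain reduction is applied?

21 dB

Overshoot = -17 − (-45) = 28 dB.
At 4:1, output sits 28/4 = 7 dB above threshold.
Gain reduction = 28 − 7 = 21 dB.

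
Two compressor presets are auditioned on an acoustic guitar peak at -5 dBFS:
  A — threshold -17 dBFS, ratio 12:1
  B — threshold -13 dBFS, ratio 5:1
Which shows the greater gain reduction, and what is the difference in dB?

A, by 4.6 dB

A: 12 dB over, compressed to 1 dB over, so 11 dB of GR.
B: 8 dB over, compressed to 1.6 dB over, so 6.4 dB of GR.
A applies 4.6 dB more gain reduction.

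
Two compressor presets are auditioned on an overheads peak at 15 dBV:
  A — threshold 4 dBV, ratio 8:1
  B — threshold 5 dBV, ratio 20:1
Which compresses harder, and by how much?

A: GR = 11 − 11/8 = 9.625 dB.
B: GR = 10 − 10/20 = 9.5 dB.
A applies 0.125 dB more gain reduction.

A, by 0.125 dB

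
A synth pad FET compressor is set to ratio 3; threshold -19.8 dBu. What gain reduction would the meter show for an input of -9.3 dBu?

7 dB

-9.3 dBu exceeds the threshold by 10.5 dB.
A 3:1 ratio leaves 3.5 dB of that excess.
GR = overshoot in − overshoot out = 10.5 − 3.5 = 7 dB.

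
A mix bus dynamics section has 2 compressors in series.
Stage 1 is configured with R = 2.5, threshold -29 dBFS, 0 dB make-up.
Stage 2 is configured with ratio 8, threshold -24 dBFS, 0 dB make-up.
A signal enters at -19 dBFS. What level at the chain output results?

-25 dBFS

Stage 1: 10 dB above -29 dBFS, reduced 2.5:1 to 4 dB above → -25 dBFS.
Stage 2: -25 dBFS ≤ -24 dBFS, so stage 2 doesn't engage; output -25 dBFS.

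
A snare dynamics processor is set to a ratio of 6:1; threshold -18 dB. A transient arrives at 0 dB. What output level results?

0 dB sits 18 dB over threshold.
At 6:1 the overshoot is divided by 6, leaving 3 dB above threshold.
Output = -18 + 3 = -15 dB.

-15 dB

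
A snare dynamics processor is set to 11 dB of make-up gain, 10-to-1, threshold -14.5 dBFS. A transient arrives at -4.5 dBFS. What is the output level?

Overshoot: -4.5 − (-14.5) = 10 dB.
10:1 compression reduces that to 10/10 = 1 dB over.
That puts the output at -13.5 dBFS; make-up adds 11 dB, giving -2.5 dBFS.

-2.5 dBFS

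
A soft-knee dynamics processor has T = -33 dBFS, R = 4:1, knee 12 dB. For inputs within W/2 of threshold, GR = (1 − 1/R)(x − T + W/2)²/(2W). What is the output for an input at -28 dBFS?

-31.78125 dBFS

x − T + W/2 = -28 − (-33) + 6 = 11.
GR = (1 − 1/4) × 11² / 24 = 0.75 × 121 / 24 = 3.78125 dB.
Output = -28 − 3.78125 = -31.78125 dBFS.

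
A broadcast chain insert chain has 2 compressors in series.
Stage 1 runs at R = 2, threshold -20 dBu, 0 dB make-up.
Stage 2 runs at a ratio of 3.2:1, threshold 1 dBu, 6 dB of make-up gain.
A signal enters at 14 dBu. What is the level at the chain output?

Stage 1: overshoot 34 dB → 34/2 = 17 dB → -3 dBu.
Stage 2: below threshold (-3 ≤ 1); passes unchanged; make-up brings it to 3 dBu.

3 dBu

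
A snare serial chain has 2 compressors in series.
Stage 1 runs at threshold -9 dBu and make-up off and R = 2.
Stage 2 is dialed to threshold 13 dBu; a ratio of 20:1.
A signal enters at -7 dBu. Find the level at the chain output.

Stage 1: 2 dB above -9 dBu, reduced 2:1 to 1 dB above → -8 dBu.
Stage 2: -8 dBu is at or below the 13 dBu threshold — no compression; output -8 dBu.

-8 dBu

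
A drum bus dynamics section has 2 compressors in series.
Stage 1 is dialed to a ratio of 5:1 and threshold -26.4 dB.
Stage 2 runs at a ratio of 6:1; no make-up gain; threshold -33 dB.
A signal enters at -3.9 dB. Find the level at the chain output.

Stage 1: 22.5 dB above -26.4 dB, reduced 5:1 to 4.5 dB above → -21.9 dB.
Stage 2: -21.9 dB is 11.1 dB over -33 dB; at 6:1 that becomes 1.85 dB over, giving -31.15 dB.

-31.15 dB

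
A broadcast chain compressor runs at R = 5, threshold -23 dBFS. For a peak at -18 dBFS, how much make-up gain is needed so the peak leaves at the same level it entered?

4 dB

Overshoot 5 dB → 5/5 = 1 dB after compression, so the compressed level is -23 + 1 = -22 dBFS.
Make-up = target − compressed = -18 − (-22) = 4 dB.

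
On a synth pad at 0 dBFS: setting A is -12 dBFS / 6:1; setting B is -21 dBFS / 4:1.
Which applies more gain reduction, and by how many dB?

A: GR = 12 − 12/6 = 10 dB.
B: GR = 21 − 21/4 = 15.75 dB.
Difference: 5.75 dB in favour of B.

B, by 5.75 dB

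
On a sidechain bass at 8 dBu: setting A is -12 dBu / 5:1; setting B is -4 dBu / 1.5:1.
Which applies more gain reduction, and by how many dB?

A, by 12 dB

A: 20 dB over, compressed to 4 dB over, so 16 dB of GR.
B: 12 dB over, compressed to 8 dB over, so 4 dB of GR.
Difference: 12 dB in favour of A.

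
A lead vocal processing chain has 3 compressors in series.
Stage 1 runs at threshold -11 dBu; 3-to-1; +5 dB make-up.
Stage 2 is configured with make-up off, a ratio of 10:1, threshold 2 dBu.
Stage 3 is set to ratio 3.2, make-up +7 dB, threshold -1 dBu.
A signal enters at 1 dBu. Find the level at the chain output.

Stage 1: overshoot 12 dB → 12/3 = 4 dB → -7 dBu; +5 dB make-up → -2 dBu.
Stage 2: -2 dBu ≤ 2 dBu, so stage 2 doesn't engage; output -2 dBu.
Stage 3: -2 dBu is at or below the -1 dBu threshold — no compression; make-up brings it to 5 dBu.

5 dBu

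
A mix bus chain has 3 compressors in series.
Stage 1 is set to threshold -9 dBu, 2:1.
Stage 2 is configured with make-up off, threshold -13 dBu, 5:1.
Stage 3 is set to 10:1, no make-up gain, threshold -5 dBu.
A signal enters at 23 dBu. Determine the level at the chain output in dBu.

Stage 1: overshoot 32 dB → 32/2 = 16 dB → 7 dBu.
Stage 2: 7 dBu is 20 dB over -13 dBu; at 5:1 that becomes 4 dB over, giving -9 dBu.
Stage 3: -9 dBu ≤ -5 dBu, so stage 3 doesn't engage; output -9 dBu.

-9 dBu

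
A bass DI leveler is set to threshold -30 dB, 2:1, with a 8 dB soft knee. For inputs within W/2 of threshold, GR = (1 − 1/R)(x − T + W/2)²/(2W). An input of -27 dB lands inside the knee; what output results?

x − T + W/2 = -27 − (-30) + 4 = 7.
GR = (1 − 1/2) × 7² / 16 = 0.5 × 49 / 16 = 1.53125 dB.
Output = -27 − 1.53125 = -28.53125 dB.

-28.53125 dB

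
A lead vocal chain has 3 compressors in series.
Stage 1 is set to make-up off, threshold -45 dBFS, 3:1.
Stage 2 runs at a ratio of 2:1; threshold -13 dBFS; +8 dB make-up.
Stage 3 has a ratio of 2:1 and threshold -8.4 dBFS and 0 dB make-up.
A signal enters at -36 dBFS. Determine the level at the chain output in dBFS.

Stage 1: -36 dBFS is 9 dB over -45 dBFS; at 3:1 that becomes 3 dB over, giving -42 dBFS.
Stage 2: -42 dBFS is at or below the -13 dBFS threshold — no compression; make-up brings it to -34 dBFS.
Stage 3: -34 dBFS ≤ -8.4 dBFS, so stage 3 doesn't engage; output -34 dBFS.

-34 dBFS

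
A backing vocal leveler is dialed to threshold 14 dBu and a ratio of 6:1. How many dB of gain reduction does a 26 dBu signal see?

10 dB

26 dBu exceeds the threshold by 12 dB.
At 6:1, output sits 12/6 = 2 dB above threshold.
GR = overshoot in − overshoot out = 12 − 2 = 10 dB.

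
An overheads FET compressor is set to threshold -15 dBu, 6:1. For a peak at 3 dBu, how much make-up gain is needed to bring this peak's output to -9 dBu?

Without make-up, output = threshold + overshoot/6 = -15 + 3 = -12 dBu.
Gap to target: 3 dB.

3 dB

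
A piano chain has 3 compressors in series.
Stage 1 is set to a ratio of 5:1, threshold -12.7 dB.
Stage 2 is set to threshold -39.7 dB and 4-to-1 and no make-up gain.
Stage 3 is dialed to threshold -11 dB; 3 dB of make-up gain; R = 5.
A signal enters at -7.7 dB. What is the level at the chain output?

Stage 1: overshoot 5 dB → 5/5 = 1 dB → -11.7 dB.
Stage 2: -11.7 dB is 28 dB over -39.7 dB; at 4:1 that becomes 7 dB over, giving -32.7 dB.
Stage 3: below threshold (-32.7 ≤ -11); passes unchanged; make-up brings it to -29.7 dB.

-29.7 dB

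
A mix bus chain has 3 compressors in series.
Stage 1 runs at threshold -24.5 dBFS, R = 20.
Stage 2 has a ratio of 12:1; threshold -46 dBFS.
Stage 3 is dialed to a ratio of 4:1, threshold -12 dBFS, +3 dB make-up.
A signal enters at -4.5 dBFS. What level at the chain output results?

-41.125 dBFS

Stage 1: overshoot 20 dB → 20/20 = 1 dB → -23.5 dBFS.
Stage 2: 22.5 dB above -46 dBFS, reduced 12:1 to 1.875 dB above → -44.125 dBFS.
Stage 3: -44.125 dBFS is at or below the -12 dBFS threshold — no compression; make-up brings it to -41.125 dBFS.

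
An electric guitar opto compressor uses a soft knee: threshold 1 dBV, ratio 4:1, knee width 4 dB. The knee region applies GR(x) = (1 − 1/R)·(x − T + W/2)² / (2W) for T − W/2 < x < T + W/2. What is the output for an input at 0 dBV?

x − T + W/2 = 0 − 1 + 2 = 1.
GR = (1 − 1/4) × 1² / 8 = 0.75 × 1 / 8 = 0.09375 dB.
Output = 0 − 0.09375 = -0.09375 dBV.

-0.09375 dBV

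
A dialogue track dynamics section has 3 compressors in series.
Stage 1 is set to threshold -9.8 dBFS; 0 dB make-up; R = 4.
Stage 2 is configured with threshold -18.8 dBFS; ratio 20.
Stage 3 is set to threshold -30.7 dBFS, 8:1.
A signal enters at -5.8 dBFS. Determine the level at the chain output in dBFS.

-29.15 dBFS

Stage 1: -5.8 dBFS is 4 dB over -9.8 dBFS; at 4:1 that becomes 1 dB over, giving -8.8 dBFS.
Stage 2: 10 dB above -18.8 dBFS, reduced 20:1 to 0.5 dB above → -18.3 dBFS.
Stage 3: 12.4 dB above -30.7 dBFS, reduced 8:1 to 1.55 dB above → -29.15 dBFS.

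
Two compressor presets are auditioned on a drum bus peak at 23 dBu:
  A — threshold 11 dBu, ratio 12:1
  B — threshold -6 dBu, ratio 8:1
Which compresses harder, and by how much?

A: 12 dB over, compressed to 1 dB over, so 11 dB of GR.
B: 29 dB over, compressed to 3.625 dB over, so 25.375 dB of GR.
B applies 14.375 dB more gain reduction.

B, by 14.375 dB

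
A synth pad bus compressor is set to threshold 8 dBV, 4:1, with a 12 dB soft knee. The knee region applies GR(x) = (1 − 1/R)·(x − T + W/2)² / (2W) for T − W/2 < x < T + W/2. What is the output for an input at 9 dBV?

x − T + W/2 = 9 − 8 + 6 = 7.
GR = (1 − 1/4) × 7² / 24 = 0.75 × 49 / 24 = 1.53125 dB.
Output = 9 − 1.53125 = 7.46875 dBV.

7.46875 dBV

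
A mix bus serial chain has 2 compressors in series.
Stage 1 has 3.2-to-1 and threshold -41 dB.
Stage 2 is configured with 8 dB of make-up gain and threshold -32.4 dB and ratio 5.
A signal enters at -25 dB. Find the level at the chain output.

Stage 1: 16 dB above -41 dB, reduced 3.2:1 to 5 dB above → -36 dB.
Stage 2: -36 dB is at or below the -32.4 dB threshold — no compression; make-up brings it to -28 dB.

-28 dB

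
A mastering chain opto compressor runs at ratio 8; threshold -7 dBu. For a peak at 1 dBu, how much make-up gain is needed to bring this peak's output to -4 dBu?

2 dB

Without make-up, output = threshold + overshoot/8 = -7 + 1 = -6 dBu.
Gap to target: 2 dB.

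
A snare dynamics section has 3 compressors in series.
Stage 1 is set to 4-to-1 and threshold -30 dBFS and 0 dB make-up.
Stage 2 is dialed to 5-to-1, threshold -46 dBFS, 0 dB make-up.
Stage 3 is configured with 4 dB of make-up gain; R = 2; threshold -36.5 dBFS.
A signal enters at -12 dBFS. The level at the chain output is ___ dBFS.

-37.9 dBFS

Stage 1: overshoot 18 dB → 18/4 = 4.5 dB → -25.5 dBFS.
Stage 2: overshoot 20.5 dB → 20.5/5 = 4.1 dB → -41.9 dBFS.
Stage 3: -41.9 dBFS is at or below the -36.5 dBFS threshold — no compression; make-up brings it to -37.9 dBFS.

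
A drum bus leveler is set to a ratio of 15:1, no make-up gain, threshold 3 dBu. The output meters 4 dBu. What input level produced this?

The compressed level sits 4 − 3 = 1 dB over threshold.
Input overshoot = R × output overshoot = 15 dB → input = 3 + 15 = 18 dBu.

18 dBu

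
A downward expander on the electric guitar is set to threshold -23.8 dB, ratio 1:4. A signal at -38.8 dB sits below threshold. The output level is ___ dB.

The input is 15 dB below the -23.8 dB threshold.
A 1:4 expander multiplies undershoot by 4: 15 × 4 = 60 dB below threshold.
Output = -23.8 − 60 = -83.8 dB.

-83.8 dB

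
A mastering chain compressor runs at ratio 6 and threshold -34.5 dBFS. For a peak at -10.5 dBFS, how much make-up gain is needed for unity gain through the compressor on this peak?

The peak compresses to -34.5 + 24/6 = -30.5 dBFS.
To reach -10.5 dBFS requires -10.5 − (-30.5) = 20 dB of make-up.

20 dB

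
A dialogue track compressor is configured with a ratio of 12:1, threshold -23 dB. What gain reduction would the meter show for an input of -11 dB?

11 dB

Overshoot = -11 − (-23) = 12 dB.
At 12:1, output sits 12/12 = 1 dB above threshold.
So the signal is attenuated by 12 − 1 = 11 dB.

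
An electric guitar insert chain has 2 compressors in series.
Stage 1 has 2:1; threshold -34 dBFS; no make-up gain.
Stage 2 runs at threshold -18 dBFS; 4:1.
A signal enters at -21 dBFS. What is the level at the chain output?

Stage 1: 13 dB above -34 dBFS, reduced 2:1 to 6.5 dB above → -27.5 dBFS.
Stage 2: -27.5 dBFS is at or below the -18 dBFS threshold — no compression; output -27.5 dBFS.

-27.5 dBFS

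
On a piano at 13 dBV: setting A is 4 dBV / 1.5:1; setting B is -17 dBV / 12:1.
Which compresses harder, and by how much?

A: overshoot 9 dB → output overshoot 6 dB → GR 3 dB.
B: overshoot 30 dB → output overshoot 2.5 dB → GR 27.5 dB.
Difference: 24.5 dB in favour of B.

B, by 24.5 dB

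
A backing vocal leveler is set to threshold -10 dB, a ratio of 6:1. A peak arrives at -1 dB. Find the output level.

-8.5 dB

Overshoot: -1 − (-10) = 9 dB.
At 6:1 the overshoot is divided by 6, leaving 1.5 dB above threshold.
So the level is -10 + 1.5 = -8.5 dB.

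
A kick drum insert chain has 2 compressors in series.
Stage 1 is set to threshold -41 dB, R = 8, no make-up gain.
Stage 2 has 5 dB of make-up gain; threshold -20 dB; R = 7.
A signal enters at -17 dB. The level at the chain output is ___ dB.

-33 dB

Stage 1: overshoot 24 dB → 24/8 = 3 dB → -38 dB.
Stage 2: -38 dB is at or below the -20 dB threshold — no compression; make-up brings it to -33 dB.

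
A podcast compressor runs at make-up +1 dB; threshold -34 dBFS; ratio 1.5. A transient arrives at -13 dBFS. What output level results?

-19 dBFS

The input is 21 dB above the -34 dBFS threshold.
The 21 dB excess becomes 14 dB after 1.5:1 reduction.
That puts the output at -20 dBFS; make-up adds 1 dB, giving -19 dBFS.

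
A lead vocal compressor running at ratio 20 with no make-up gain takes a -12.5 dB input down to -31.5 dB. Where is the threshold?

-32.5 dB

Input is 20 dB above T (since output overshoot × R = input overshoot: (-31.5 − T)·20 = -12.5 − T gives T = -32.5 dB).
Check: -32.5 + (-12.5 − (-32.5))/20 = -32.5 + 1 = -31.5 dB. ✓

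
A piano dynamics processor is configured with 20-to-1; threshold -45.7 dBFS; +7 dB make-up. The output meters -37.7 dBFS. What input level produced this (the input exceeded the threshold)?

-25.7 dBFS

Before make-up, the level was -37.7 − 7 = -44.7 dBFS.
That's 1 dB above the -45.7 dBFS threshold.
Input overshoot = R × output overshoot = 20 dB → input = -45.7 + 20 = -25.7 dBFS.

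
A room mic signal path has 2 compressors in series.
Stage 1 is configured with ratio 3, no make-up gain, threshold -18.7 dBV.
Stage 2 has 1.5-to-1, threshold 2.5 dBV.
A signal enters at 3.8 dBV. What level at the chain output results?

Stage 1: overshoot 22.5 dB → 22.5/3 = 7.5 dB → -11.2 dBV.
Stage 2: -11.2 dBV ≤ 2.5 dBV, so stage 2 doesn't engage; output -11.2 dBV.

-11.2 dBV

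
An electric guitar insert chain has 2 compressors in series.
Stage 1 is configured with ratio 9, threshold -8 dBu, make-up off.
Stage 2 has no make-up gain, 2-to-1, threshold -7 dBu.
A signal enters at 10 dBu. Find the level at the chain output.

Stage 1: 10 dBu is 18 dB over -8 dBu; at 9:1 that becomes 2 dB over, giving -6 dBu.
Stage 2: -6 dBu is 1 dB over -7 dBu; at 2:1 that becomes 0.5 dB over, giving -6.5 dBu.

-6.5 dBu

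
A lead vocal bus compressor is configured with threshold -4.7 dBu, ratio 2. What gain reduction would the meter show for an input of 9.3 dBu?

9.3 dBu exceeds the threshold by 14 dB.
After 2:1 compression the overshoot becomes 14/2 = 7 dB.
GR = overshoot in − overshoot out = 14 − 7 = 7 dB.

7 dB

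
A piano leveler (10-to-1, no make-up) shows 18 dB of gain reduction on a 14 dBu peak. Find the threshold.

-6 dBu

Let T be the threshold. Output overshoot = (input overshoot)/R, so -4 − T = (14 − T)/10.
10·(-4 − T) = 14 − T → 9·T = -40 − 14 = -54.
T = -54/9 = -6 dBu.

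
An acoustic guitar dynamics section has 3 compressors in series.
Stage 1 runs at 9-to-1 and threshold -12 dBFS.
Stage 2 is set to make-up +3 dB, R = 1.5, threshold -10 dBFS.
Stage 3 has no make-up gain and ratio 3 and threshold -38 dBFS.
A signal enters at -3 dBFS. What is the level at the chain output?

Stage 1: 9 dB above -12 dBFS, reduced 9:1 to 1 dB above → -11 dBFS.
Stage 2: -11 dBFS ≤ -10 dBFS, so stage 2 doesn't engage; make-up brings it to -8 dBFS.
Stage 3: -8 dBFS is 30 dB over -38 dBFS; at 3:1 that becomes 10 dB over, giving -28 dBFS.

-28 dBFS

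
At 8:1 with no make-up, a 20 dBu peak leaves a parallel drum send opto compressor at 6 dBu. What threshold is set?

4 dBu

Input is 16 dB above T (since output overshoot × R = input overshoot: (6 − T)·8 = 20 − T gives T = 4 dBu).
Check: 4 + (20 − 4)/8 = 4 + 2 = 6 dBu. ✓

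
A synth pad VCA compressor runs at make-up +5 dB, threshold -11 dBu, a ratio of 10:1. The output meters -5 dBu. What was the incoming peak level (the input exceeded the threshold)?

-1 dBu

Remove make-up: -5 − 5 = -10 dBu.
The compressed level sits -10 − (-11) = 1 dB over threshold.
Undo the ratio: input overshoot = 1 × 10 = 10 dB, giving input = -1 dBu.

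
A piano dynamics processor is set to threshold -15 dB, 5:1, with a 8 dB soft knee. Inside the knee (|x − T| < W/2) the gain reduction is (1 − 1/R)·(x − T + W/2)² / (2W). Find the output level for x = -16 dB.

x − T + W/2 = -16 − (-15) + 4 = 3.
GR = (1 − 1/5) × 3² / 16 = 0.8 × 9 / 16 = 0.45 dB.
Output = -16 − 0.45 = -16.45 dB.

-16.45 dB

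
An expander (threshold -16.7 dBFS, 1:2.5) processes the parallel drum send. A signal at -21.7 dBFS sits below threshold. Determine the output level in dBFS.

The input is 5 dB below the -16.7 dBFS threshold.
A 1:2.5 expander multiplies undershoot by 2.5: 5 × 2.5 = 12.5 dB below threshold.
Output = -16.7 − 12.5 = -29.2 dBFS.

-29.2 dBFS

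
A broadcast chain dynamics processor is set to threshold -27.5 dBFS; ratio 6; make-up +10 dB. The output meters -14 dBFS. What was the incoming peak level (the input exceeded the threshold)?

-6.5 dBFS

Before make-up, the level was -14 − 10 = -24 dBFS.
That's 3.5 dB above the -27.5 dBFS threshold.
Before 6:1 compression the overshoot was 3.5 × 6 = 21 dB, so input = -27.5 + 21 = -6.5 dBFS.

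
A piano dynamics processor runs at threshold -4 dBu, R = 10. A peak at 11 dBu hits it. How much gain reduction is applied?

Overshoot = 11 − (-4) = 15 dB.
A 10:1 ratio leaves 1.5 dB of that excess.
So the signal is attenuated by 15 − 1.5 = 13.5 dB.

13.5 dB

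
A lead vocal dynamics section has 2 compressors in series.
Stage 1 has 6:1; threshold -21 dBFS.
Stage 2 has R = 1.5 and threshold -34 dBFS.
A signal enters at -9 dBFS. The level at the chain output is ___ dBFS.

-24 dBFS

Stage 1: -9 dBFS is 12 dB over -21 dBFS; at 6:1 that becomes 2 dB over, giving -19 dBFS.
Stage 2: -19 dBFS is 15 dB over -34 dBFS; at 1.5:1 that becomes 10 dB over, giving -24 dBFS.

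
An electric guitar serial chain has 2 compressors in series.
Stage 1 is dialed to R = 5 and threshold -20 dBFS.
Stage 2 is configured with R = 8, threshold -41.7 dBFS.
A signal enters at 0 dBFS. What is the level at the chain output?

Stage 1: 20 dB above -20 dBFS, reduced 5:1 to 4 dB above → -16 dBFS.
Stage 2: 25.7 dB above -41.7 dBFS, reduced 8:1 to 3.2125 dB above → -38.4875 dBFS.

-38.4875 dBFS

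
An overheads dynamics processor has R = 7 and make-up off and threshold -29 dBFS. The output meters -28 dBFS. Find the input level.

The compressed level sits -28 − (-29) = 1 dB over threshold.
Input overshoot = R × output overshoot = 7 dB → input = -29 + 7 = -22 dBFS.

-22 dBFS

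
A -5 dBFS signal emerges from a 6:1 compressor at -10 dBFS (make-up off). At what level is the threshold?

Let T be the threshold. Output overshoot = (input overshoot)/R, so -10 − T = (-5 − T)/6.
6·(-10 − T) = -5 − T → 5·T = -60 − (-5) = -55.
T = -55/5 = -11 dBFS.

-11 dBFS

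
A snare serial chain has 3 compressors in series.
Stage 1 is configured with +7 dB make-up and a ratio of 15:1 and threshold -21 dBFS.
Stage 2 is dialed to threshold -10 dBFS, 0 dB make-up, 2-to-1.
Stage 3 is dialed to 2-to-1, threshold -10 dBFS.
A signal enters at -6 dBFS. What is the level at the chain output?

Stage 1: overshoot 15 dB → 15/15 = 1 dB → -20 dBFS; +7 dB make-up → -13 dBFS.
Stage 2: -13 dBFS is at or below the -10 dBFS threshold — no compression; output -13 dBFS.
Stage 3: -13 dBFS is at or below the -10 dBFS threshold — no compression; output -13 dBFS.

-13 dBFS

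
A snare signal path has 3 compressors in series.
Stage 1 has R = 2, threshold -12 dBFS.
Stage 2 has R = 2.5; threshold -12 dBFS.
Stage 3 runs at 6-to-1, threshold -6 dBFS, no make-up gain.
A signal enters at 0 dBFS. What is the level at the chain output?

Stage 1: 0 dBFS is 12 dB over -12 dBFS; at 2:1 that becomes 6 dB over, giving -6 dBFS.
Stage 2: -6 dBFS is 6 dB over -12 dBFS; at 2.5:1 that becomes 2.4 dB over, giving -9.6 dBFS.
Stage 3: -9.6 dBFS is at or below the -6 dBFS threshold — no compression; output -9.6 dBFS.

-9.6 dBFS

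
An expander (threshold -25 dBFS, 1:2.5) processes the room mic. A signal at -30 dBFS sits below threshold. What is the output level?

-37.5 dBFS

Undershoot = (-25) − (-30) = 5 dB.
At 1:2.5, that expands to 12.5 dB under threshold.
Output = -25 − 12.5 = -37.5 dBFS.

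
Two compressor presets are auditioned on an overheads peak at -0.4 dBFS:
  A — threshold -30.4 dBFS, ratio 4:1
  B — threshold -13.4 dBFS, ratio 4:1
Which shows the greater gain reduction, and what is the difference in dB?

A, by 12.75 dB

A: 30 dB over, compressed to 7.5 dB over, so 22.5 dB of GR.
B: 13 dB over, compressed to 3.25 dB over, so 9.75 dB of GR.
A reduces 12.75 dB more.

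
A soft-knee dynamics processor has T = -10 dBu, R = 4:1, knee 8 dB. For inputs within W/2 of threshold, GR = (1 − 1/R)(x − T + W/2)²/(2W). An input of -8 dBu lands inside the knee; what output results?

x − T + W/2 = -8 − (-10) + 4 = 6.
GR = (1 − 1/4) × 6² / 16 = 0.75 × 36 / 16 = 1.6875 dB.
Output = -8 − 1.6875 = -9.6875 dBu.

-9.6875 dBu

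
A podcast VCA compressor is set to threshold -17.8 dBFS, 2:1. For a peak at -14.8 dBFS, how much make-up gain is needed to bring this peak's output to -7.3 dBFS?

9 dB

Overshoot 3 dB → 3/2 = 1.5 dB after compression, so the compressed level is -17.8 + 1.5 = -16.3 dBFS.
Make-up = target − compressed = -7.3 − (-16.3) = 9 dB.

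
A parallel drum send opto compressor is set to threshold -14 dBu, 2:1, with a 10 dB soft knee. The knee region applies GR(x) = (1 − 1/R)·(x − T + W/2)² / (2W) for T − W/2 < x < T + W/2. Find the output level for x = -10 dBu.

-12.025 dBu

x − T + W/2 = -10 − (-14) + 5 = 9.
GR = (1 − 1/2) × 9² / 20 = 0.5 × 81 / 20 = 2.025 dB.
Output = -10 − 2.025 = -12.025 dBu.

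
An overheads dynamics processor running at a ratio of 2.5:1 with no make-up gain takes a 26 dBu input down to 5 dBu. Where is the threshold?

Let T be the threshold. Output overshoot = (input overshoot)/R, so 5 − T = (26 − T)/2.5.
2.5·(5 − T) = 26 − T → 1.5·T = 12.5 − 26 = -13.5.
T = -13.5/1.5 = -9 dBu.

-9 dBu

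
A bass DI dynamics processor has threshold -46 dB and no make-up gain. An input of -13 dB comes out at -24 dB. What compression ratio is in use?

1.5:1

Input overshoot = -13 − (-46) = 33 dB; output overshoot = -24 − (-46) = 22 dB.
Ratio = 33 / 22 = 1.5.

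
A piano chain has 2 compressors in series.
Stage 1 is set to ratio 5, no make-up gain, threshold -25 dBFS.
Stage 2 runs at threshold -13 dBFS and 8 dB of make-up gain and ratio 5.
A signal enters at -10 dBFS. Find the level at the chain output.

Stage 1: overshoot 15 dB → 15/5 = 3 dB → -22 dBFS.
Stage 2: -22 dBFS is at or below the -13 dBFS threshold — no compression; make-up brings it to -14 dBFS.

-14 dBFS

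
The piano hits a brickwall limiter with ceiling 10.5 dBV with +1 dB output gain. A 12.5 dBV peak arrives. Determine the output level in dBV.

11.5 dBV

At ∞:1, everything above 10.5 dBV is held at the ceiling.
Output gain then adds 1 dB: 10.5 + 1 = 11.5 dBV.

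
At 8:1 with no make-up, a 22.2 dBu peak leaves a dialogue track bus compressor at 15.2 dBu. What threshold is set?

Gain reduction = 22.2 − 15.2 = 7 dB; output overshoot = GR / (R − 1) = 7 / 7 = 1 dB.
Threshold = output − output overshoot = 15.2 − 1 = 14.2 dBu.

14.2 dBu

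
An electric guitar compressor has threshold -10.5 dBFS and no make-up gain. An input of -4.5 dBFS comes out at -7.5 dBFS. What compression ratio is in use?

2:1

Input overshoot = -4.5 − (-10.5) = 6 dB; output overshoot = -7.5 − (-10.5) = 3 dB.
Ratio = 6 / 3 = 2.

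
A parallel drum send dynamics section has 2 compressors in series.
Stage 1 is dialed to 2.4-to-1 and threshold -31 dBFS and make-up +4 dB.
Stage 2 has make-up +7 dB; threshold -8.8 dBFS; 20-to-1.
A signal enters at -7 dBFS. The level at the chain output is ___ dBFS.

-10 dBFS

Stage 1: 24 dB above -31 dBFS, reduced 2.4:1 to 10 dB above → -21 dBFS; +4 dB make-up → -17 dBFS.
Stage 2: below threshold (-17 ≤ -8.8); passes unchanged; make-up brings it to -10 dBFS.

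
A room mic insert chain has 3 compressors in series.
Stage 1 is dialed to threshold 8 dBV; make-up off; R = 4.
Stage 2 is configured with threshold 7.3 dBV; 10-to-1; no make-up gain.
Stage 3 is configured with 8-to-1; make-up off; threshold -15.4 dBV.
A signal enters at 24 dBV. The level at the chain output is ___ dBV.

Stage 1: 16 dB above 8 dBV, reduced 4:1 to 4 dB above → 12 dBV.
Stage 2: 12 dBV is 4.7 dB over 7.3 dBV; at 10:1 that becomes 0.47 dB over, giving 7.77 dBV.
Stage 3: 23.17 dB above -15.4 dBV, reduced 8:1 to 2.89625 dB above → -12.50375 dBV.

-12.50375 dBV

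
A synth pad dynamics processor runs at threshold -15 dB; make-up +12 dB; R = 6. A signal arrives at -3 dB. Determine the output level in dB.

-1 dB

Overshoot: -3 − (-15) = 12 dB.
The 12 dB excess becomes 2 dB after 6:1 reduction.
That puts the output at -13 dB; make-up adds 12 dB, giving -1 dB.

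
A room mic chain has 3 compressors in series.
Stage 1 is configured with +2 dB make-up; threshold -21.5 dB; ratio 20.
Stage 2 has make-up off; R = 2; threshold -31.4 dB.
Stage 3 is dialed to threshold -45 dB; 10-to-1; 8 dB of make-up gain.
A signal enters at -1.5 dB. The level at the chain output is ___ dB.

-34.995 dB

Stage 1: -1.5 dB is 20 dB over -21.5 dB; at 20:1 that becomes 1 dB over, giving -20.5 dB; +2 dB make-up → -18.5 dB.
Stage 2: overshoot 12.9 dB → 12.9/2 = 6.45 dB → -24.95 dB.
Stage 3: 20.05 dB above -45 dB, reduced 10:1 to 2.005 dB above → -42.995 dB; +8 dB make-up → -34.995 dB.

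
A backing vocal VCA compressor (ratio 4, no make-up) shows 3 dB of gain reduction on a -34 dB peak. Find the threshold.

Input is 4 dB above T (since output overshoot × R = input overshoot: (-37 − T)·4 = -34 − T gives T = -38 dB).
Check: -38 + (-34 − (-38))/4 = -38 + 1 = -37 dB. ✓

-38 dB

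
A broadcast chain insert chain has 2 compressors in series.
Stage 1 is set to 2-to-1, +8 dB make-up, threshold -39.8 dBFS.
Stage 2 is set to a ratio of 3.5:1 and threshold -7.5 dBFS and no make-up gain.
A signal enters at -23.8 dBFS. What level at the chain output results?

Stage 1: 16 dB above -39.8 dBFS, reduced 2:1 to 8 dB above → -31.8 dBFS; +8 dB make-up → -23.8 dBFS.
Stage 2: -23.8 dBFS ≤ -7.5 dBFS, so stage 2 doesn't engage; output -23.8 dBFS.

-23.8 dBFS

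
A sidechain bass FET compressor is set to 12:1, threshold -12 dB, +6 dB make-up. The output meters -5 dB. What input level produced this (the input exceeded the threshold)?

0 dB

Remove make-up: -5 − 6 = -11 dB.
Post-compression overshoot = -11 − (-12) = 1 dB.
Input overshoot = R × output overshoot = 12 dB → input = -12 + 12 = 0 dB.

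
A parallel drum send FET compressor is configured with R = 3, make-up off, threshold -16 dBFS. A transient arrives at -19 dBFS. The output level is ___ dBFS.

-19 dBFS

-19 dBFS is 3 dB below the -16 dBFS threshold, so no gain reduction is applied.
Output = input = -19 dBFS.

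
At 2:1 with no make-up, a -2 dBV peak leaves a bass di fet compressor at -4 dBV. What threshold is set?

Gain reduction = -2 − (-4) = 2 dB; output overshoot = GR / (R − 1) = 2 / 1 = 2 dB.
Threshold = output − output overshoot = -4 − 2 = -6 dBV.

-6 dBV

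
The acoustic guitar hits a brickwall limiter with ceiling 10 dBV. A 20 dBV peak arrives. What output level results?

10 dBV

At ∞:1, everything above 10 dBV is held at the ceiling.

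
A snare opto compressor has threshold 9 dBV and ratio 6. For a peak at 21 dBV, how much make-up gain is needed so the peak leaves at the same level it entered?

The peak compresses to 9 + 12/6 = 11 dBV.
To reach 21 dBV requires 21 − 11 = 10 dB of make-up.

10 dB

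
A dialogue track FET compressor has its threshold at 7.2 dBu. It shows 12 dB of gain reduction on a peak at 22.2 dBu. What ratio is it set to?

5:1

Input overshoot = 22.2 − 7.2 = 15 dB.
Output overshoot = 15 − 12 = 3 dB.
Ratio = input overshoot / output overshoot = 15 / 3 = 5.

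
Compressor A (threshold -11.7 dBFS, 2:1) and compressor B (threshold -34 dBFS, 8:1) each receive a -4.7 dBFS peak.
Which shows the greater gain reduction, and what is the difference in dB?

B, by 22.1375 dB

A: 7 dB over, compressed to 3.5 dB over, so 3.5 dB of GR.
B: 29.3 dB over, compressed to 3.6625 dB over, so 25.6375 dB of GR.
Difference: 22.1375 dB in favour of B.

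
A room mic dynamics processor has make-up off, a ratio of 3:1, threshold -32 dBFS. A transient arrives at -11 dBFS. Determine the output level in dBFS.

Overshoot: -11 − (-32) = 21 dB.
At 3:1 the overshoot is divided by 3, leaving 7 dB above threshold.
That puts the output at -25 dBFS.

-25 dBFS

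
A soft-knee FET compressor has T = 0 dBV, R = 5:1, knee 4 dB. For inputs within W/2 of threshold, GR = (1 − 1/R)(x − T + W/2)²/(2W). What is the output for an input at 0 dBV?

-0.4 dBV

x − T + W/2 = 0 − 0 + 2 = 2.
GR = (1 − 1/5) × 2² / 8 = 0.8 × 4 / 8 = 0.4 dB.
Output = 0 − 0.4 = -0.4 dBV.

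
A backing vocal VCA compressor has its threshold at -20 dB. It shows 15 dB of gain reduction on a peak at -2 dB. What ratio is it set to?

6:1

Input overshoot = -2 − (-20) = 18 dB.
Output overshoot = 18 − 15 = 3 dB.
Ratio = input overshoot / output overshoot = 18 / 3 = 6.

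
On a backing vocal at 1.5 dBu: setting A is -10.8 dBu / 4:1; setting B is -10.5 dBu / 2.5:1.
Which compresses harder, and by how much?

A: 12.3 dB over, compressed to 3.075 dB over, so 9.225 dB of GR.
B: 12 dB over, compressed to 4.8 dB over, so 7.2 dB of GR.
A applies 2.025 dB more gain reduction.

A, by 2.025 dB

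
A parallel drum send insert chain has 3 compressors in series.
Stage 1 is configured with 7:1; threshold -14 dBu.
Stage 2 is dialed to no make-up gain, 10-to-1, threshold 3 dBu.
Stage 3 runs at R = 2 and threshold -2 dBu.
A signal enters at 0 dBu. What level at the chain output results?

Stage 1: overshoot 14 dB → 14/7 = 2 dB → -12 dBu.
Stage 2: -12 dBu ≤ 3 dBu, so stage 2 doesn't engage; output -12 dBu.
Stage 3: -12 dBu ≤ -2 dBu, so stage 3 doesn't engage; output -12 dBu.

-12 dBu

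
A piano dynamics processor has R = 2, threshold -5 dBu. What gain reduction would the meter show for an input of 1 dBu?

Overshoot = 1 − (-5) = 6 dB.
A 2:1 ratio leaves 3 dB of that excess.
So the signal is attenuated by 6 − 3 = 3 dB.

3 dB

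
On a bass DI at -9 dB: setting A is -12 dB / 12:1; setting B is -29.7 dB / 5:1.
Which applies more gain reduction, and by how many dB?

B, by 13.81 dB

A: GR = 3 − 3/12 = 2.75 dB.
B: GR = 20.7 − 20.7/5 = 16.56 dB.
Difference: 13.81 dB in favour of B.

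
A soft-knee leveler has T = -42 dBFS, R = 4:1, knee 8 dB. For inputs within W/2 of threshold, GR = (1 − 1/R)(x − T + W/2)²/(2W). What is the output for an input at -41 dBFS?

-42.171875 dBFS

x − T + W/2 = -41 − (-42) + 4 = 5.
GR = (1 − 1/4) × 5² / 16 = 0.75 × 25 / 16 = 1.171875 dB.
Output = -41 − 1.171875 = -42.171875 dBFS.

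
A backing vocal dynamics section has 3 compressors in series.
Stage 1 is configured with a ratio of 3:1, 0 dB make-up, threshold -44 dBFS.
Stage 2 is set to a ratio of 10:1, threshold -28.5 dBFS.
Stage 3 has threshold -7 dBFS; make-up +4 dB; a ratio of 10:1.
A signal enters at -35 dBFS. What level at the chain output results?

-37 dBFS

Stage 1: -35 dBFS is 9 dB over -44 dBFS; at 3:1 that becomes 3 dB over, giving -41 dBFS.
Stage 2: below threshold (-41 ≤ -28.5); passes unchanged; output -41 dBFS.
Stage 3: -41 dBFS ≤ -7 dBFS, so stage 3 doesn't engage; make-up brings it to -37 dBFS.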